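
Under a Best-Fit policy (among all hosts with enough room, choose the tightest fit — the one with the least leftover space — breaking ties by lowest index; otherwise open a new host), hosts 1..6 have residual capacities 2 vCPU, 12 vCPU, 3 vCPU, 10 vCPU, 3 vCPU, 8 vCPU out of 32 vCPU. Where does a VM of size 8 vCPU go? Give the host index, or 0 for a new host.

Hosts with room: host 2 (12 vCPU), host 4 (10 vCPU), host 6 (8 vCPU).
Tightest fit is host 6 with 8 vCPU free.

6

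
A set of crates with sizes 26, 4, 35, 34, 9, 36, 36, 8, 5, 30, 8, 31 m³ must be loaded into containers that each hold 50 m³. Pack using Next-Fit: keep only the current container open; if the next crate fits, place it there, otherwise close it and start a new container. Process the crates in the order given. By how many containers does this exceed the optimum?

0

Next-Fit: [26,4] [35] [34,9] [36] [36,8,5] [30,8] [31] → 7 containers.
7 crates exceed 25 m³ (half the capacity), and no two of those can share a container, so at least 7 containers are needed.
So 7 is already optimal.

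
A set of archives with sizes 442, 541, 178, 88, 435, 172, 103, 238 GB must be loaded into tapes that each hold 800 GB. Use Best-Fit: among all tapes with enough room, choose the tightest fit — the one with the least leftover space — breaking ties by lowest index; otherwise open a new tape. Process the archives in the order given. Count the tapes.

3

442 GB → tape 1 (remaining 358 GB)
541 GB → tape 2 (remaining 259 GB)
178 GB → tape 2 (remaining 81 GB)
88 GB → tape 1 (remaining 270 GB)
435 GB → tape 3 (remaining 365 GB)
172 GB → tape 1 (remaining 98 GB)
103 GB → tape 3 (remaining 262 GB)
238 GB → tape 3 (remaining 24 GB)
Final tapes: [442,88,172] [541,178] [435,103,238].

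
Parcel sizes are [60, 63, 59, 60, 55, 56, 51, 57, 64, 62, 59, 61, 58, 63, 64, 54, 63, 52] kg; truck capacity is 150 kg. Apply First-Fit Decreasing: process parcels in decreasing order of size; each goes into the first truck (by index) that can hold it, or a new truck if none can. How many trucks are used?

Sorted descending: 64, 64, 63, 63, 63, 62, 61, 60, 60, 59, 59, 58, 57, 56, 55, 54, 52, 51.
truck 1: place 64 kg, 86 kg left
truck 1: place 64 kg, 22 kg left
truck 2: place 63 kg, 87 kg left
truck 2: place 63 kg, 24 kg left
truck 3: place 63 kg, 87 kg left
truck 3: place 62 kg, 25 kg left
truck 4: place 61 kg, 89 kg left
truck 4: place 60 kg, 29 kg left
truck 5: place 60 kg, 90 kg left
truck 5: place 59 kg, 31 kg left
truck 6: place 59 kg, 91 kg left
truck 6: place 58 kg, 33 kg left
truck 7: place 57 kg, 93 kg left
truck 7: place 56 kg, 37 kg left
truck 8: place 55 kg, 95 kg left
truck 8: place 54 kg, 41 kg left
truck 9: place 52 kg, 98 kg left
truck 9: place 51 kg, 47 kg left
Final trucks: [64,64] [63,63] [63,62] [61,60] [60,59] [59,58] [57,56] [55,54] [52,51].

9 trucks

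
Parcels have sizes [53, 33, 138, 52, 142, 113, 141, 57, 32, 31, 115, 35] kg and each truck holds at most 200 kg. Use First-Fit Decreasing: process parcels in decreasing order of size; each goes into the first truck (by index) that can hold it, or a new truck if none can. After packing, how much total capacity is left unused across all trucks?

58

Sorted descending: 142, 141, 138, 115, 113, 57, 53, 52, 35, 33, 32, 31.
142 kg → truck 1 (remaining 58 kg)
141 kg → truck 2 (remaining 59 kg)
138 kg → truck 3 (remaining 62 kg)
115 kg → truck 4 (remaining 85 kg)
113 kg → truck 5 (remaining 87 kg)
57 kg → truck 1 (remaining 1 kg)
53 kg → truck 2 (remaining 6 kg)
52 kg → truck 3 (remaining 10 kg)
35 kg → truck 4 (remaining 50 kg)
33 kg → truck 4 (remaining 17 kg)
32 kg → truck 5 (remaining 55 kg)
31 kg → truck 5 (remaining 24 kg)
5 trucks × 200 kg = 1000 kg; used 942 kg; unused 58 kg.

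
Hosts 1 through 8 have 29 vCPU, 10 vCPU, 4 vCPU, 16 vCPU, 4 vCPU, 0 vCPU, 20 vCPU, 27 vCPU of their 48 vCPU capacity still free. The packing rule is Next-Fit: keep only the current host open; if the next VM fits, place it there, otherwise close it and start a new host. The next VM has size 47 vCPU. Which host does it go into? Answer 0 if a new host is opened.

Next-Fit only looks at host 8, which has 27 vCPU free.
47 vCPU does not fit, so a new host is opened.

0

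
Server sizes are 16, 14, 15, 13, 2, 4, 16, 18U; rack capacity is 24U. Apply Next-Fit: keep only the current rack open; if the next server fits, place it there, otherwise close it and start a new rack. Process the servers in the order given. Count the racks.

16U → rack 1 (remaining 8U)
14U → rack 2 (remaining 10U)
15U → rack 3 (remaining 9U)
13U → rack 4 (remaining 11U)
2U → rack 4 (remaining 9U)
4U → rack 4 (remaining 5U)
16U → rack 5 (remaining 8U)
18U → rack 6 (remaining 6U)

6 racks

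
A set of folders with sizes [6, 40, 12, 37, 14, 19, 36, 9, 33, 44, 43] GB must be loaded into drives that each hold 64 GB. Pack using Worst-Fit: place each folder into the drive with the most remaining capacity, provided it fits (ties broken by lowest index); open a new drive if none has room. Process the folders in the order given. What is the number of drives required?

6 drives

6 GB → drive 1 (remaining 58 GB)
40 GB → drive 1 (remaining 18 GB)
12 GB → drive 1 (remaining 6 GB)
37 GB → drive 2 (remaining 27 GB)
14 GB → drive 2 (remaining 13 GB)
19 GB → drive 3 (remaining 45 GB)
36 GB → drive 3 (remaining 9 GB)
9 GB → drive 2 (remaining 4 GB)
33 GB → drive 4 (remaining 31 GB)
44 GB → drive 5 (remaining 20 GB)
43 GB → drive 6 (remaining 21 GB)
Final drives: [6,40,12] [37,14,9] [19,36] [33] [44] [43].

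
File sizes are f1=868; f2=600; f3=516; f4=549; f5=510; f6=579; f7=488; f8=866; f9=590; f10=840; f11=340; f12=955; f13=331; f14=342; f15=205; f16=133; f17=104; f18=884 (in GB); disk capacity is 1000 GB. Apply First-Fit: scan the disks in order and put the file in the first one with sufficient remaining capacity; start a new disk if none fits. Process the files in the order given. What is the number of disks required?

f1 (868 GB) → disk 1 (remaining 132 GB)
f2 (600 GB) → disk 2 (remaining 400 GB)
f3 (516 GB) → disk 3 (remaining 484 GB)
f4 (549 GB) → disk 4 (remaining 451 GB)
f5 (510 GB) → disk 5 (remaining 490 GB)
f6 (579 GB) → disk 6 (remaining 421 GB)
f7 (488 GB) → disk 5 (remaining 2 GB)
f8 (866 GB) → disk 7 (remaining 134 GB)
f9 (590 GB) → disk 8 (remaining 410 GB)
f10 (840 GB) → disk 9 (remaining 160 GB)
f11 (340 GB) → disk 2 (remaining 60 GB)
f12 (955 GB) → disk 10 (remaining 45 GB)
f13 (331 GB) → disk 3 (remaining 153 GB)
f14 (342 GB) → disk 4 (remaining 109 GB)
f15 (205 GB) → disk 6 (remaining 216 GB)
f16 (133 GB) → disk 3 (remaining 20 GB)
f17 (104 GB) → disk 1 (remaining 28 GB)
f18 (884 GB) → disk 11 (remaining 116 GB)

11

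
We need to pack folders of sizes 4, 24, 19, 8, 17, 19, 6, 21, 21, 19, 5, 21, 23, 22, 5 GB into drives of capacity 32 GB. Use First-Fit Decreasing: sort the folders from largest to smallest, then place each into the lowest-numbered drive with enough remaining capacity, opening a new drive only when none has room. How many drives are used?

10

Sorted descending: 24, 23, 22, 21, 21, 21, 19, 19, 19, 17, 8, 6, 5, 5, 4.
24 GB → drive 1 (remaining 8 GB)
23 GB → drive 2 (remaining 9 GB)
22 GB → drive 3 (remaining 10 GB)
21 GB → drive 4 (remaining 11 GB)
21 GB → drive 5 (remaining 11 GB)
21 GB → drive 6 (remaining 11 GB)
19 GB → drive 7 (remaining 13 GB)
19 GB → drive 8 (remaining 13 GB)
19 GB → drive 9 (remaining 13 GB)
17 GB → drive 10 (remaining 15 GB)
8 GB → drive 1 (remaining 0 GB)
6 GB → drive 2 (remaining 3 GB)
5 GB → drive 3 (remaining 5 GB)
5 GB → drive 3 (remaining 0 GB)
4 GB → drive 4 (remaining 7 GB)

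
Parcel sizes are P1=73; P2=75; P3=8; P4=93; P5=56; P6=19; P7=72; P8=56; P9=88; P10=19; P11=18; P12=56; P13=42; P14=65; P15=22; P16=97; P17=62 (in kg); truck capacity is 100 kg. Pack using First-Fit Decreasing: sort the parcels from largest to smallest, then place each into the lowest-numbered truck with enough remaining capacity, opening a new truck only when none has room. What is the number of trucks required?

11

Sorted descending: 97, 93, 88, 75, 73, 72, 65, 62, 56, 56, 56, 42, 22, 19, 19, 18, 8.
97 kg → truck 1 (remaining 3 kg)
93 kg → truck 2 (remaining 7 kg)
88 kg → truck 3 (remaining 12 kg)
75 kg → truck 4 (remaining 25 kg)
73 kg → truck 5 (remaining 27 kg)
72 kg → truck 6 (remaining 28 kg)
65 kg → truck 7 (remaining 35 kg)
62 kg → truck 8 (remaining 38 kg)
56 kg → truck 9 (remaining 44 kg)
56 kg → truck 10 (remaining 44 kg)
56 kg → truck 11 (remaining 44 kg)
42 kg → truck 9 (remaining 2 kg)
22 kg → truck 4 (remaining 3 kg)
19 kg → truck 5 (remaining 8 kg)
19 kg → truck 6 (remaining 9 kg)
18 kg → truck 7 (remaining 17 kg)
8 kg → truck 3 (remaining 4 kg)
Final trucks: [97] [93] [88,8] [75,22] [73,19] [72,19] [65,18] [62] [56,42] [56] [56].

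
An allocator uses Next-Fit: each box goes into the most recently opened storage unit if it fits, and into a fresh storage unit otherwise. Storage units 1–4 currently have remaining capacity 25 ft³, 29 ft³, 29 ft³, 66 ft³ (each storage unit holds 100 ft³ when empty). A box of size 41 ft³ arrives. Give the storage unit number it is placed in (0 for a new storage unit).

4

Next-Fit only looks at storage unit 4, which has 66 ft³ free.
41 ft³ fits there.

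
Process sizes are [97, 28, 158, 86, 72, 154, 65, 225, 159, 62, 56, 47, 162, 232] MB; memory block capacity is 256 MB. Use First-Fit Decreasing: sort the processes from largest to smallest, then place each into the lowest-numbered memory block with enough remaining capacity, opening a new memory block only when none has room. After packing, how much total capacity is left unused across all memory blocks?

Sorted descending: 232, 225, 162, 159, 158, 154, 97, 86, 72, 65, 62, 56, 47, 28.
Put 232 MB in memory block 1; 24 MB remain.
Put 225 MB in memory block 2; 31 MB remain.
Put 162 MB in memory block 3; 94 MB remain.
Put 159 MB in memory block 4; 97 MB remain.
Put 158 MB in memory block 5; 98 MB remain.
Put 154 MB in memory block 6; 102 MB remain.
Put 97 MB in memory block 4; 0 MB remain.
Put 86 MB in memory block 3; 8 MB remain.
Put 72 MB in memory block 5; 26 MB remain.
Put 65 MB in memory block 6; 37 MB remain.
Put 62 MB in memory block 7; 194 MB remain.
Put 56 MB in memory block 7; 138 MB remain.
Put 47 MB in memory block 7; 91 MB remain.
Put 28 MB in memory block 2; 3 MB remain.
7 memory blocks × 256 MB = 1792 MB; used 1603 MB; unused 189 MB.

189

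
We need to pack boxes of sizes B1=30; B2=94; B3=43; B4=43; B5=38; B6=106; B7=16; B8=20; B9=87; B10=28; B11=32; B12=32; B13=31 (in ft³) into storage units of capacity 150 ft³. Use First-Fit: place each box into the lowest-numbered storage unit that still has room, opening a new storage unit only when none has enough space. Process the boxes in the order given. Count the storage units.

5

storage unit 1: place B1 (30 ft³), 120 ft³ left
storage unit 1: place B2 (94 ft³), 26 ft³ left
storage unit 2: place B3 (43 ft³), 107 ft³ left
storage unit 2: place B4 (43 ft³), 64 ft³ left
storage unit 2: place B5 (38 ft³), 26 ft³ left
storage unit 3: place B6 (106 ft³), 44 ft³ left
storage unit 1: place B7 (16 ft³), 10 ft³ left
storage unit 2: place B8 (20 ft³), 6 ft³ left
storage unit 4: place B9 (87 ft³), 63 ft³ left
storage unit 3: place B10 (28 ft³), 16 ft³ left
storage unit 4: place B11 (32 ft³), 31 ft³ left
storage unit 5: place B12 (32 ft³), 118 ft³ left
storage unit 4: place B13 (31 ft³), 0 ft³ left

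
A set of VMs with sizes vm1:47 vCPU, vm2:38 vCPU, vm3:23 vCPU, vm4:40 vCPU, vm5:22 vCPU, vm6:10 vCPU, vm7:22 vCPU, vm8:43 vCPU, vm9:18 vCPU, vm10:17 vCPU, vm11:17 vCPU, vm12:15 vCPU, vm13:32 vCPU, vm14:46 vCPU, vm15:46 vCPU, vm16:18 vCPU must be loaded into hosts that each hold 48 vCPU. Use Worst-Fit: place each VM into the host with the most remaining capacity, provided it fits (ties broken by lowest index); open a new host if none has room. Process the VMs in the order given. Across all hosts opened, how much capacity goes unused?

host 1: place vm1 (47 vCPU), 1 vCPU left
host 2: place vm2 (38 vCPU), 10 vCPU left
host 3: place vm3 (23 vCPU), 25 vCPU left
host 4: place vm4 (40 vCPU), 8 vCPU left
host 3: place vm5 (22 vCPU), 3 vCPU left
host 2: place vm6 (10 vCPU), 0 vCPU left
host 5: place vm7 (22 vCPU), 26 vCPU left
host 6: place vm8 (43 vCPU), 5 vCPU left
host 5: place vm9 (18 vCPU), 8 vCPU left
host 7: place vm10 (17 vCPU), 31 vCPU left
host 7: place vm11 (17 vCPU), 14 vCPU left
host 8: place vm12 (15 vCPU), 33 vCPU left
host 8: place vm13 (32 vCPU), 1 vCPU left
host 9: place vm14 (46 vCPU), 2 vCPU left
host 10: place vm15 (46 vCPU), 2 vCPU left
host 11: place vm16 (18 vCPU), 30 vCPU left
11 hosts × 48 vCPU = 528 vCPU; used 454 vCPU; unused 74 vCPU.

74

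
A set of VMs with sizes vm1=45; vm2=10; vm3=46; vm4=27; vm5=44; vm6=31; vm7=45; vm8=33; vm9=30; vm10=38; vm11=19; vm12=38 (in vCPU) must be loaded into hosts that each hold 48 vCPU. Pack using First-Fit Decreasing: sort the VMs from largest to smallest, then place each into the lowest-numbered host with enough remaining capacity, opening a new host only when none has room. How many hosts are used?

10 hosts

Sorted descending: 46, 45, 45, 44, 38, 38, 33, 31, 30, 27, 19, 10.
46 vCPU → host 1 (remaining 2 vCPU)
45 vCPU → host 2 (remaining 3 vCPU)
45 vCPU → host 3 (remaining 3 vCPU)
44 vCPU → host 4 (remaining 4 vCPU)
38 vCPU → host 5 (remaining 10 vCPU)
38 vCPU → host 6 (remaining 10 vCPU)
33 vCPU → host 7 (remaining 15 vCPU)
31 vCPU → host 8 (remaining 17 vCPU)
30 vCPU → host 9 (remaining 18 vCPU)
27 vCPU → host 10 (remaining 21 vCPU)
19 vCPU → host 10 (remaining 2 vCPU)
10 vCPU → host 5 (remaining 0 vCPU)
Final hosts: [46] [45] [45] [44] [38,10] [38] [33] [31] [30] [27,19].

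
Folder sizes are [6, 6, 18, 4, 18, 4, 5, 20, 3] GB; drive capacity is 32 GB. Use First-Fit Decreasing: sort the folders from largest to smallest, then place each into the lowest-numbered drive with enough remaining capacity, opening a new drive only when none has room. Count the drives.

3

Sorted descending: 20, 18, 18, 6, 6, 5, 4, 4, 3.
20 GB → drive 1 (remaining 12 GB)
18 GB → drive 2 (remaining 14 GB)
18 GB → drive 3 (remaining 14 GB)
6 GB → drive 1 (remaining 6 GB)
6 GB → drive 1 (remaining 0 GB)
5 GB → drive 2 (remaining 9 GB)
4 GB → drive 2 (remaining 5 GB)
4 GB → drive 2 (remaining 1 GB)
3 GB → drive 3 (remaining 11 GB)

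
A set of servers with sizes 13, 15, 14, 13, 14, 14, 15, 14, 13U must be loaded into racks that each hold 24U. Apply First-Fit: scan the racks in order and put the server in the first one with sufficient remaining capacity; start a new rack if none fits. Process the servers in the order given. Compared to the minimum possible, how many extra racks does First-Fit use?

First-Fit: [13] [15] [14] [13] [14] [14] [15] [14] [13] → 9 racks.
9 servers exceed 12U (half the capacity), and no two of those can share a rack, so at least 9 racks are needed.
So 9 is already optimal.

0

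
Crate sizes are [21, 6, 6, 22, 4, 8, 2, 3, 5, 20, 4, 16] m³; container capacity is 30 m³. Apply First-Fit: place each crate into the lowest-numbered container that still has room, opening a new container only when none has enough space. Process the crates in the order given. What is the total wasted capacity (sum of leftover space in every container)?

Put 21 m³ in container 1; 9 m³ remain.
Put 6 m³ in container 1; 3 m³ remain.
Put 6 m³ in container 2; 24 m³ remain.
Put 22 m³ in container 2; 2 m³ remain.
Put 4 m³ in container 3; 26 m³ remain.
Put 8 m³ in container 3; 18 m³ remain.
Put 2 m³ in container 1; 1 m³ remain.
Put 3 m³ in container 3; 15 m³ remain.
Put 5 m³ in container 3; 10 m³ remain.
Put 20 m³ in container 4; 10 m³ remain.
Put 4 m³ in container 3; 6 m³ remain.
Put 16 m³ in container 5; 14 m³ remain.
5 containers × 30 m³ = 150 m³; used 117 m³; unused 33 m³.

33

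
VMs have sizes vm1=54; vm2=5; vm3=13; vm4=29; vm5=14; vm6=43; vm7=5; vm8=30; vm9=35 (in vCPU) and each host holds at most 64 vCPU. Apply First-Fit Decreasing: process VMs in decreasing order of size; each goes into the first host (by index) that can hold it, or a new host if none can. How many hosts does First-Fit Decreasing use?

Sorted descending: 54, 43, 35, 30, 29, 14, 13, 5, 5.
host 1: place 54 vCPU, 10 vCPU left
host 2: place 43 vCPU, 21 vCPU left
host 3: place 35 vCPU, 29 vCPU left
host 4: place 30 vCPU, 34 vCPU left
host 3: place 29 vCPU, 0 vCPU left
host 2: place 14 vCPU, 7 vCPU left
host 4: place 13 vCPU, 21 vCPU left
host 1: place 5 vCPU, 5 vCPU left
host 1: place 5 vCPU, 0 vCPU left

4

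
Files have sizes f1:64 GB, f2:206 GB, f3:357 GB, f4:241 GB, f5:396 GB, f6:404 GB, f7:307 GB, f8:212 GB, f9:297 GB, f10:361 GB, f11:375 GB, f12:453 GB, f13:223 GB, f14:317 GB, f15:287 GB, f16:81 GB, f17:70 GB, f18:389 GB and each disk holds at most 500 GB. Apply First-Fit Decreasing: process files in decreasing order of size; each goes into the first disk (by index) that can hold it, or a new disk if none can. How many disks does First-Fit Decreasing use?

Sorted descending: 453, 404, 396, 389, 375, 361, 357, 317, 307, 297, 287, 241, 223, 212, 206, 81, 70, 64.
453 GB → disk 1 (remaining 47 GB)
404 GB → disk 2 (remaining 96 GB)
396 GB → disk 3 (remaining 104 GB)
389 GB → disk 4 (remaining 111 GB)
375 GB → disk 5 (remaining 125 GB)
361 GB → disk 6 (remaining 139 GB)
357 GB → disk 7 (remaining 143 GB)
317 GB → disk 8 (remaining 183 GB)
307 GB → disk 9 (remaining 193 GB)
297 GB → disk 10 (remaining 203 GB)
287 GB → disk 11 (remaining 213 GB)
241 GB → disk 12 (remaining 259 GB)
223 GB → disk 12 (remaining 36 GB)
212 GB → disk 11 (remaining 1 GB)
206 GB → disk 13 (remaining 294 GB)
81 GB → disk 2 (remaining 15 GB)
70 GB → disk 3 (remaining 34 GB)
64 GB → disk 4 (remaining 47 GB)

13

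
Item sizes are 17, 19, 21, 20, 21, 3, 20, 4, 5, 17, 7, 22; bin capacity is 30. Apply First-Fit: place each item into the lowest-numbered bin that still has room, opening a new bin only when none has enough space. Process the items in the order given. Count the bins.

bin 1: place 17, 13 left
bin 2: place 19, 11 left
bin 3: place 21, 9 left
bin 4: place 20, 10 left
bin 5: place 21, 9 left
bin 1: place 3, 10 left
bin 6: place 20, 10 left
bin 1: place 4, 6 left
bin 1: place 5, 1 left
bin 7: place 17, 13 left
bin 2: place 7, 4 left
bin 8: place 22, 8 left

8 bins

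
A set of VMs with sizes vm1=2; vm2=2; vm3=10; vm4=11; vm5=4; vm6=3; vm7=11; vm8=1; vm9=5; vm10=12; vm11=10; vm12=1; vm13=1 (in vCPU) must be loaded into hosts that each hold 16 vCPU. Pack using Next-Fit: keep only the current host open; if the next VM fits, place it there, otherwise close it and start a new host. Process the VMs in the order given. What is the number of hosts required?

6

Put vm1 (2 vCPU) in host 1; 14 vCPU remain.
Put vm2 (2 vCPU) in host 1; 12 vCPU remain.
Put vm3 (10 vCPU) in host 1; 2 vCPU remain.
Put vm4 (11 vCPU) in host 2; 5 vCPU remain.
Put vm5 (4 vCPU) in host 2; 1 vCPU remain.
Put vm6 (3 vCPU) in host 3; 13 vCPU remain.
Put vm7 (11 vCPU) in host 3; 2 vCPU remain.
Put vm8 (1 vCPU) in host 3; 1 vCPU remain.
Put vm9 (5 vCPU) in host 4; 11 vCPU remain.
Put vm10 (12 vCPU) in host 5; 4 vCPU remain.
Put vm11 (10 vCPU) in host 6; 6 vCPU remain.
Put vm12 (1 vCPU) in host 6; 5 vCPU remain.
Put vm13 (1 vCPU) in host 6; 4 vCPU remain.
Final hosts: [2,2,10] [11,4] [3,11,1] [5] [12] [10,1,1].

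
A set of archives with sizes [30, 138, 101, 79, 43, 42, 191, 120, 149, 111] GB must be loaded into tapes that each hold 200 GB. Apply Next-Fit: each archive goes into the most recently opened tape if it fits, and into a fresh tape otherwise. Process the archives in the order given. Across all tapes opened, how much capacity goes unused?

396

Put 30 GB in tape 1; 170 GB remain.
Put 138 GB in tape 1; 32 GB remain.
Put 101 GB in tape 2; 99 GB remain.
Put 79 GB in tape 2; 20 GB remain.
Put 43 GB in tape 3; 157 GB remain.
Put 42 GB in tape 3; 115 GB remain.
Put 191 GB in tape 4; 9 GB remain.
Put 120 GB in tape 5; 80 GB remain.
Put 149 GB in tape 6; 51 GB remain.
Put 111 GB in tape 7; 89 GB remain.
7 tapes × 200 GB = 1400 GB; used 1004 GB; unused 396 GB.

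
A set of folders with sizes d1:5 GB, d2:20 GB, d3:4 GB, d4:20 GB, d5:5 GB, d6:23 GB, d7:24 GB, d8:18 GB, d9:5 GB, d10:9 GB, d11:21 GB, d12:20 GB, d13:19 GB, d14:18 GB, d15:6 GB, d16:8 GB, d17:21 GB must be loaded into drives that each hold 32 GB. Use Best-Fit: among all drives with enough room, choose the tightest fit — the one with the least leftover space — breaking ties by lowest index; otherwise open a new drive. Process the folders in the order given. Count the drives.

10 drives

drive 1: place d1 (5 GB), 27 GB left
drive 1: place d2 (20 GB), 7 GB left
drive 1: place d3 (4 GB), 3 GB left
drive 2: place d4 (20 GB), 12 GB left
drive 2: place d5 (5 GB), 7 GB left
drive 3: place d6 (23 GB), 9 GB left
drive 4: place d7 (24 GB), 8 GB left
drive 5: place d8 (18 GB), 14 GB left
drive 2: place d9 (5 GB), 2 GB left
drive 3: place d10 (9 GB), 0 GB left
drive 6: place d11 (21 GB), 11 GB left
drive 7: place d12 (20 GB), 12 GB left
drive 8: place d13 (19 GB), 13 GB left
drive 9: place d14 (18 GB), 14 GB left
drive 4: place d15 (6 GB), 2 GB left
drive 6: place d16 (8 GB), 3 GB left
drive 10: place d17 (21 GB), 11 GB left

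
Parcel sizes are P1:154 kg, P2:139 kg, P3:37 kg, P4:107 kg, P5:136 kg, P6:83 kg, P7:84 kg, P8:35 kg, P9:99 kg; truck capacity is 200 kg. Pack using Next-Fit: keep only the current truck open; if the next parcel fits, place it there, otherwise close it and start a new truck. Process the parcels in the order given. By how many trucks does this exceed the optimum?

1

Next-Fit: [154] [139,37] [107] [136] [83,84] [35,99] → 6 trucks.
Total size 874 kg; any packing needs at least ⌈874/200⌉ = 5 trucks.
An optimal packing achieves that bound: [154,37] [139,35] [136] [107,84] [99,83] → 5 trucks.
Excess: 6 − 5 = 1.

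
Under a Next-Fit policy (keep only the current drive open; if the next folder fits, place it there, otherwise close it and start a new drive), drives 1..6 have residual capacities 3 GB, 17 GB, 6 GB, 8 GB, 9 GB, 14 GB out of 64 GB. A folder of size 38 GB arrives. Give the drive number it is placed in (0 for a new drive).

Next-Fit only looks at drive 6, which has 14 GB free.
38 GB does not fit, so a new drive is opened.

0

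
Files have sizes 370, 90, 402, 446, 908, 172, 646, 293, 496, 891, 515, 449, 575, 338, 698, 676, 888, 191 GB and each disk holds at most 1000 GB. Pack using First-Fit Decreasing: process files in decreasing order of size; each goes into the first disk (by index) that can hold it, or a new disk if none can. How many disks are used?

10 disks

Sorted descending: 908, 891, 888, 698, 676, 646, 575, 515, 496, 449, 446, 402, 370, 338, 293, 191, 172, 90.
Put 908 GB in disk 1; 92 GB remain.
Put 891 GB in disk 2; 109 GB remain.
Put 888 GB in disk 3; 112 GB remain.
Put 698 GB in disk 4; 302 GB remain.
Put 676 GB in disk 5; 324 GB remain.
Put 646 GB in disk 6; 354 GB remain.
Put 575 GB in disk 7; 425 GB remain.
Put 515 GB in disk 8; 485 GB remain.
Put 496 GB in disk 9; 504 GB remain.
Put 449 GB in disk 8; 36 GB remain.
Put 446 GB in disk 9; 58 GB remain.
Put 402 GB in disk 7; 23 GB remain.
Put 370 GB in disk 10; 630 GB remain.
Put 338 GB in disk 6; 16 GB remain.
Put 293 GB in disk 4; 9 GB remain.
Put 191 GB in disk 5; 133 GB remain.
Put 172 GB in disk 10; 458 GB remain.
Put 90 GB in disk 1; 2 GB remain.
Final disks: [908,90] [891] [888] [698,293] [676,191] [646,338] [575,402] [515,449] [496,446] [370,172].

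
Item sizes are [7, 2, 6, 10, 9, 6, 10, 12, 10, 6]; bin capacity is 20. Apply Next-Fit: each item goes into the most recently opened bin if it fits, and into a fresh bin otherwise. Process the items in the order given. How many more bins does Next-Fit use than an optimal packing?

Next-Fit: [7,2,6] [10,9] [6,10] [12] [10,6] → 5 bins.
Total size 78; any packing needs at least ⌈78/20⌉ = 4 bins.
An optimal packing achieves that bound: [12,7] [10,10] [10,9] [6,6,6,2] → 4 bins.
Excess: 5 − 4 = 1.

1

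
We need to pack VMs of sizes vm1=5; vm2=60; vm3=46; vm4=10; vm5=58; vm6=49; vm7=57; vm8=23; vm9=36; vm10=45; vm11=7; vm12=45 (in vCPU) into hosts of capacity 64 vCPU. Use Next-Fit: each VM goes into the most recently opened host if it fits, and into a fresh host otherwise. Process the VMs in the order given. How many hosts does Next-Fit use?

9

host 1: place vm1 (5 vCPU), 59 vCPU left
host 2: place vm2 (60 vCPU), 4 vCPU left
host 3: place vm3 (46 vCPU), 18 vCPU left
host 3: place vm4 (10 vCPU), 8 vCPU left
host 4: place vm5 (58 vCPU), 6 vCPU left
host 5: place vm6 (49 vCPU), 15 vCPU left
host 6: place vm7 (57 vCPU), 7 vCPU left
host 7: place vm8 (23 vCPU), 41 vCPU left
host 7: place vm9 (36 vCPU), 5 vCPU left
host 8: place vm10 (45 vCPU), 19 vCPU left
host 8: place vm11 (7 vCPU), 12 vCPU left
host 9: place vm12 (45 vCPU), 19 vCPU left
Final hosts: [5] [60] [46,10] [58] [49] [57] [23,36] [45,7] [45].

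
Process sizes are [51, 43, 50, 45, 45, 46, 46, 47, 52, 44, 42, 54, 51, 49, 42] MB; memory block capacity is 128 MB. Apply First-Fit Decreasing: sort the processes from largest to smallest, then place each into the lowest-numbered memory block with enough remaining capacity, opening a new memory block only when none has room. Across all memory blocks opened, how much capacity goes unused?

Sorted descending: 54, 52, 51, 51, 50, 49, 47, 46, 46, 45, 45, 44, 43, 42, 42.
Put 54 MB in memory block 1; 74 MB remain.
Put 52 MB in memory block 1; 22 MB remain.
Put 51 MB in memory block 2; 77 MB remain.
Put 51 MB in memory block 2; 26 MB remain.
Put 50 MB in memory block 3; 78 MB remain.
Put 49 MB in memory block 3; 29 MB remain.
Put 47 MB in memory block 4; 81 MB remain.
Put 46 MB in memory block 4; 35 MB remain.
Put 46 MB in memory block 5; 82 MB remain.
Put 45 MB in memory block 5; 37 MB remain.
Put 45 MB in memory block 6; 83 MB remain.
Put 44 MB in memory block 6; 39 MB remain.
Put 43 MB in memory block 7; 85 MB remain.
Put 42 MB in memory block 7; 43 MB remain.
Put 42 MB in memory block 7; 1 MB remain.
7 memory blocks × 128 MB = 896 MB; used 707 MB; unused 189 MB.

189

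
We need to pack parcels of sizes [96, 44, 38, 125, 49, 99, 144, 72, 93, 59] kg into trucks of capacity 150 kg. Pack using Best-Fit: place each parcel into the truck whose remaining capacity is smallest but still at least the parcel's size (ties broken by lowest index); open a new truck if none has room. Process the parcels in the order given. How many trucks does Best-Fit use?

Put 96 kg in truck 1; 54 kg remain.
Put 44 kg in truck 1; 10 kg remain.
Put 38 kg in truck 2; 112 kg remain.
Put 125 kg in truck 3; 25 kg remain.
Put 49 kg in truck 2; 63 kg remain.
Put 99 kg in truck 4; 51 kg remain.
Put 144 kg in truck 5; 6 kg remain.
Put 72 kg in truck 6; 78 kg remain.
Put 93 kg in truck 7; 57 kg remain.
Put 59 kg in truck 2; 4 kg remain.

7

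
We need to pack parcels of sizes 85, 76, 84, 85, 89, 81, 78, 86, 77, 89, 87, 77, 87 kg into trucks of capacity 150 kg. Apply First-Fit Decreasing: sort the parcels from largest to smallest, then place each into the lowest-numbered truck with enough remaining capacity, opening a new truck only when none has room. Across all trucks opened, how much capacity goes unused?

869

Sorted descending: 89, 89, 87, 87, 86, 85, 85, 84, 81, 78, 77, 77, 76.
Put 89 kg in truck 1; 61 kg remain.
Put 89 kg in truck 2; 61 kg remain.
Put 87 kg in truck 3; 63 kg remain.
Put 87 kg in truck 4; 63 kg remain.
Put 86 kg in truck 5; 64 kg remain.
Put 85 kg in truck 6; 65 kg remain.
Put 85 kg in truck 7; 65 kg remain.
Put 84 kg in truck 8; 66 kg remain.
Put 81 kg in truck 9; 69 kg remain.
Put 78 kg in truck 10; 72 kg remain.
Put 77 kg in truck 11; 73 kg remain.
Put 77 kg in truck 12; 73 kg remain.
Put 76 kg in truck 13; 74 kg remain.
13 trucks × 150 kg = 1950 kg; used 1081 kg; unused 869 kg.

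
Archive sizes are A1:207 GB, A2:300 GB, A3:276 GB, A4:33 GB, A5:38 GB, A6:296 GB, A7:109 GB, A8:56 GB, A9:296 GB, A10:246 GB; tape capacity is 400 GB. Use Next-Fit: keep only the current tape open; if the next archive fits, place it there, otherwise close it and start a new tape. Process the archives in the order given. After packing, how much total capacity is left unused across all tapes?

943

tape 1: place A1 (207 GB), 193 GB left
tape 2: place A2 (300 GB), 100 GB left
tape 3: place A3 (276 GB), 124 GB left
tape 3: place A4 (33 GB), 91 GB left
tape 3: place A5 (38 GB), 53 GB left
tape 4: place A6 (296 GB), 104 GB left
tape 5: place A7 (109 GB), 291 GB left
tape 5: place A8 (56 GB), 235 GB left
tape 6: place A9 (296 GB), 104 GB left
tape 7: place A10 (246 GB), 154 GB left
7 tapes × 400 GB = 2800 GB; used 1857 GB; unused 943 GB.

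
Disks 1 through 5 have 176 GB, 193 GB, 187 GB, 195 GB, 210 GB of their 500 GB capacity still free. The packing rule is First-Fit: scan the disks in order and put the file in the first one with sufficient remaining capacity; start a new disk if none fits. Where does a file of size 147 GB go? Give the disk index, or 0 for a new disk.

Disks with room: disk 1 (176 GB), disk 2 (193 GB), disk 3 (187 GB), disk 4 (195 GB), disk 5 (210 GB).
The first with room is disk 1.

1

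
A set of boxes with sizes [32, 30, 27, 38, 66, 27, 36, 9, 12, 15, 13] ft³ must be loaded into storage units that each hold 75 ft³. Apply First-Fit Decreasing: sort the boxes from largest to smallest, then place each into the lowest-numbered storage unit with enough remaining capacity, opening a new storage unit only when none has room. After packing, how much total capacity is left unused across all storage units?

Sorted descending: 66, 38, 36, 32, 30, 27, 27, 15, 13, 12, 9.
66 ft³ → storage unit 1 (remaining 9 ft³)
38 ft³ → storage unit 2 (remaining 37 ft³)
36 ft³ → storage unit 2 (remaining 1 ft³)
32 ft³ → storage unit 3 (remaining 43 ft³)
30 ft³ → storage unit 3 (remaining 13 ft³)
27 ft³ → storage unit 4 (remaining 48 ft³)
27 ft³ → storage unit 4 (remaining 21 ft³)
15 ft³ → storage unit 4 (remaining 6 ft³)
13 ft³ → storage unit 3 (remaining 0 ft³)
12 ft³ → storage unit 5 (remaining 63 ft³)
9 ft³ → storage unit 1 (remaining 0 ft³)
5 storage units × 75 ft³ = 375 ft³; used 305 ft³; unused 70 ft³.

70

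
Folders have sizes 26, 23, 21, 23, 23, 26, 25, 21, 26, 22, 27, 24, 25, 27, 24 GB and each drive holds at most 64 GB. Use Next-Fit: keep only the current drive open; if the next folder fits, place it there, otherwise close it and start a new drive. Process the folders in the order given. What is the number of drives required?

8

26 GB → drive 1 (remaining 38 GB)
23 GB → drive 1 (remaining 15 GB)
21 GB → drive 2 (remaining 43 GB)
23 GB → drive 2 (remaining 20 GB)
23 GB → drive 3 (remaining 41 GB)
26 GB → drive 3 (remaining 15 GB)
25 GB → drive 4 (remaining 39 GB)
21 GB → drive 4 (remaining 18 GB)
26 GB → drive 5 (remaining 38 GB)
22 GB → drive 5 (remaining 16 GB)
27 GB → drive 6 (remaining 37 GB)
24 GB → drive 6 (remaining 13 GB)
25 GB → drive 7 (remaining 39 GB)
27 GB → drive 7 (remaining 12 GB)
24 GB → drive 8 (remaining 40 GB)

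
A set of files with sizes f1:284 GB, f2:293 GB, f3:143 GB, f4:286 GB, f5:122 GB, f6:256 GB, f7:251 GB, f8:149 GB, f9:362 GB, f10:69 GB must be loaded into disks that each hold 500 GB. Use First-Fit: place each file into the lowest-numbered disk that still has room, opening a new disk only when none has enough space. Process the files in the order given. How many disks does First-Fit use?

6 disks

f1 (284 GB) → disk 1 (remaining 216 GB)
f2 (293 GB) → disk 2 (remaining 207 GB)
f3 (143 GB) → disk 1 (remaining 73 GB)
f4 (286 GB) → disk 3 (remaining 214 GB)
f5 (122 GB) → disk 2 (remaining 85 GB)
f6 (256 GB) → disk 4 (remaining 244 GB)
f7 (251 GB) → disk 5 (remaining 249 GB)
f8 (149 GB) → disk 3 (remaining 65 GB)
f9 (362 GB) → disk 6 (remaining 138 GB)
f10 (69 GB) → disk 1 (remaining 4 GB)
Final disks: [284,143,69] [293,122] [286,149] [256] [251] [362].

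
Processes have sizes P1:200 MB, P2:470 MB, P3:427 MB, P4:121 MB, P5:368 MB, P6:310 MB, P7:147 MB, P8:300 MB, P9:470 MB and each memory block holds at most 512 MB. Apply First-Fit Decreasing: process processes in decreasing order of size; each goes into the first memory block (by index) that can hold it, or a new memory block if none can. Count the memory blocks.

6

Sorted descending: 470, 470, 427, 368, 310, 300, 200, 147, 121.
Put 470 MB in memory block 1; 42 MB remain.
Put 470 MB in memory block 2; 42 MB remain.
Put 427 MB in memory block 3; 85 MB remain.
Put 368 MB in memory block 4; 144 MB remain.
Put 310 MB in memory block 5; 202 MB remain.
Put 300 MB in memory block 6; 212 MB remain.
Put 200 MB in memory block 5; 2 MB remain.
Put 147 MB in memory block 6; 65 MB remain.
Put 121 MB in memory block 4; 23 MB remain.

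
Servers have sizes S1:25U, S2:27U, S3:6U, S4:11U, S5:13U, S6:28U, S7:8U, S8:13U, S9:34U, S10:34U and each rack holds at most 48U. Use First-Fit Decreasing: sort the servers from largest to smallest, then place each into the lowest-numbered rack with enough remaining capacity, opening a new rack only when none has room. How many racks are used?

Sorted descending: 34, 34, 28, 27, 25, 13, 13, 11, 8, 6.
Put 34U in rack 1; 14U remain.
Put 34U in rack 2; 14U remain.
Put 28U in rack 3; 20U remain.
Put 27U in rack 4; 21U remain.
Put 25U in rack 5; 23U remain.
Put 13U in rack 1; 1U remain.
Put 13U in rack 2; 1U remain.
Put 11U in rack 3; 9U remain.
Put 8U in rack 3; 1U remain.
Put 6U in rack 4; 15U remain.

5 racks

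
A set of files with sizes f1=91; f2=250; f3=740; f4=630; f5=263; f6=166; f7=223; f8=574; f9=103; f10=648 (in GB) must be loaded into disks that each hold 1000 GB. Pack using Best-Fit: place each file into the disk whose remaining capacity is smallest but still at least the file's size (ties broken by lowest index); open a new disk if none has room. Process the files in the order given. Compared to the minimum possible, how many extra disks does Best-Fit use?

Best-Fit: [91,250,630] [740,166] [263,223] [574,103] [648] → 5 disks.
Total size 3688 GB; any packing needs at least ⌈3688/1000⌉ = 4 disks.
An optimal packing achieves that bound: [740,250] [648,263] [630,223,103] [574,166,91] → 4 disks.
Excess: 5 − 4 = 1.

1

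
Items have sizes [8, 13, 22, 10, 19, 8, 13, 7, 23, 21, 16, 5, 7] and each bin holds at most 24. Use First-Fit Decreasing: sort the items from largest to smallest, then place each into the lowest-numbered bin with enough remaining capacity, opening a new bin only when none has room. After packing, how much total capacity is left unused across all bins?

Sorted descending: 23, 22, 21, 19, 16, 13, 13, 10, 8, 8, 7, 7, 5.
23 → bin 1 (remaining 1)
22 → bin 2 (remaining 2)
21 → bin 3 (remaining 3)
19 → bin 4 (remaining 5)
16 → bin 5 (remaining 8)
13 → bin 6 (remaining 11)
13 → bin 7 (remaining 11)
10 → bin 6 (remaining 1)
8 → bin 5 (remaining 0)
8 → bin 7 (remaining 3)
7 → bin 8 (remaining 17)
7 → bin 8 (remaining 10)
5 → bin 4 (remaining 0)
8 bins × 24 = 192; used 172; unused 20.

20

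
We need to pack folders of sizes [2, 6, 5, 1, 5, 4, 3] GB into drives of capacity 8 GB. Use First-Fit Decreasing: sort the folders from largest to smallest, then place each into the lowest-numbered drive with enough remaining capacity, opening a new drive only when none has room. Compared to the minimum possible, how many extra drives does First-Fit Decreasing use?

First-Fit Decreasing: [6,2] [5,3] [5,1] [4] → 4 drives.
Total size 26 GB; any packing needs at least ⌈26/8⌉ = 4 drives.
So 4 is already optimal.

0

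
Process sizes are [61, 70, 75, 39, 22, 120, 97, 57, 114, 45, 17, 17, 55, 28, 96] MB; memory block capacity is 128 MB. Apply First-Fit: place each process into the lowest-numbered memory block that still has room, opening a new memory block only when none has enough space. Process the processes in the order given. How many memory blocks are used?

memory block 1: place 61 MB, 67 MB left
memory block 2: place 70 MB, 58 MB left
memory block 3: place 75 MB, 53 MB left
memory block 1: place 39 MB, 28 MB left
memory block 1: place 22 MB, 6 MB left
memory block 4: place 120 MB, 8 MB left
memory block 5: place 97 MB, 31 MB left
memory block 2: place 57 MB, 1 MB left
memory block 6: place 114 MB, 14 MB left
memory block 3: place 45 MB, 8 MB left
memory block 5: place 17 MB, 14 MB left
memory block 7: place 17 MB, 111 MB left
memory block 7: place 55 MB, 56 MB left
memory block 7: place 28 MB, 28 MB left
memory block 8: place 96 MB, 32 MB left
Final memory blocks: [61,39,22] [70,57] [75,45] [120] [97,17] [114] [17,55,28] [96].

8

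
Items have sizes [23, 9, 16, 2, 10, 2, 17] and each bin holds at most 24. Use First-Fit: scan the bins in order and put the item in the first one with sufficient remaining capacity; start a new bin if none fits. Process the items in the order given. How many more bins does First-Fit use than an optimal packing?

0

First-Fit: [23] [9,2,10,2] [16] [17] → 4 bins.
Total size 79; any packing needs at least ⌈79/24⌉ = 4 bins.
So 4 is already optimal.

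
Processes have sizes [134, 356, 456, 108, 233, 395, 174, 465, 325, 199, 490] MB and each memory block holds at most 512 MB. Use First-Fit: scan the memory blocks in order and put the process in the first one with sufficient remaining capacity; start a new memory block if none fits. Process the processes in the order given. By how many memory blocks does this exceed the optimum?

1

First-Fit: [134,356] [456] [108,233] [395] [174,325] [465] [199] [490] → 8 memory blocks.
Total size 3335 MB; any packing needs at least ⌈3335/512⌉ = 7 memory blocks.
An optimal packing achieves that bound: [490] [465] [456] [395,108] [356,134] [325,174] [233,199] → 7 memory blocks.
Excess: 8 − 7 = 1.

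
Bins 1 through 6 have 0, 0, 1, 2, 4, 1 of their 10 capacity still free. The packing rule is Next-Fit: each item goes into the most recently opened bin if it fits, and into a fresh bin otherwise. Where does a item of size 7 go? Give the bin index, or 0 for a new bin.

Next-Fit only looks at bin 6, which has 1 free.
7 does not fit, so a new bin is opened.

0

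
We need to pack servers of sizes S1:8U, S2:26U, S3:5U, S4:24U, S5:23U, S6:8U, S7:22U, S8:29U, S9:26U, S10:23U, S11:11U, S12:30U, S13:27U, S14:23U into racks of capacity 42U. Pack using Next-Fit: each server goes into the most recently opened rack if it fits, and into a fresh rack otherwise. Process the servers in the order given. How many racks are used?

10

S1 (8U) → rack 1 (remaining 34U)
S2 (26U) → rack 1 (remaining 8U)
S3 (5U) → rack 1 (remaining 3U)
S4 (24U) → rack 2 (remaining 18U)
S5 (23U) → rack 3 (remaining 19U)
S6 (8U) → rack 3 (remaining 11U)
S7 (22U) → rack 4 (remaining 20U)
S8 (29U) → rack 5 (remaining 13U)
S9 (26U) → rack 6 (remaining 16U)
S10 (23U) → rack 7 (remaining 19U)
S11 (11U) → rack 7 (remaining 8U)
S12 (30U) → rack 8 (remaining 12U)
S13 (27U) → rack 9 (remaining 15U)
S14 (23U) → rack 10 (remaining 19U)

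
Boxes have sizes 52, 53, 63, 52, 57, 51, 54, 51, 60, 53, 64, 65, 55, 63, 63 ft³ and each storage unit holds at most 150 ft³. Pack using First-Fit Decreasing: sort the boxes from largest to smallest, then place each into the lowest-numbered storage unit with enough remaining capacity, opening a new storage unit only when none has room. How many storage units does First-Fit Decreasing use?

8

Sorted descending: 65, 64, 63, 63, 63, 60, 57, 55, 54, 53, 53, 52, 52, 51, 51.
storage unit 1: place 65 ft³, 85 ft³ left
storage unit 1: place 64 ft³, 21 ft³ left
storage unit 2: place 63 ft³, 87 ft³ left
storage unit 2: place 63 ft³, 24 ft³ left
storage unit 3: place 63 ft³, 87 ft³ left
storage unit 3: place 60 ft³, 27 ft³ left
storage unit 4: place 57 ft³, 93 ft³ left
storage unit 4: place 55 ft³, 38 ft³ left
storage unit 5: place 54 ft³, 96 ft³ left
storage unit 5: place 53 ft³, 43 ft³ left
storage unit 6: place 53 ft³, 97 ft³ left
storage unit 6: place 52 ft³, 45 ft³ left
storage unit 7: place 52 ft³, 98 ft³ left
storage unit 7: place 51 ft³, 47 ft³ left
storage unit 8: place 51 ft³, 99 ft³ left
Final storage units: [65,64] [63,63] [63,60] [57,55] [54,53] [53,52] [52,51] [51].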